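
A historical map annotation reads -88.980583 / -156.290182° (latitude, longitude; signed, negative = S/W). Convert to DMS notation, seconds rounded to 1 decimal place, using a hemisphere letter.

Latitude is negative → S; |value| = 88.980583
φ: 0.980583° → 58.83498′; 0.83498 × 60 = 50.099″
Longitude is negative → W; |value| = 156.290182
Longitude: whole degrees 156; 17.41092′ → 17′ and 24.655″

88°58′50.1″ S, 156°17′24.7″ W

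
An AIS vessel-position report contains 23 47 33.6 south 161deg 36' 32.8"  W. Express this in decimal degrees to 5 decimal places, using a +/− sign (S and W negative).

φ: 23° + 47/60 + 33.6/3600 = 23 + 0.783333 + 0.009333 = 23.792667
S ⇒ negate
Longitude: 161 + 36/60 + 32.8/3600 = 161.609111
hemisphere W, so the sign is −

-23.79267, -161.60911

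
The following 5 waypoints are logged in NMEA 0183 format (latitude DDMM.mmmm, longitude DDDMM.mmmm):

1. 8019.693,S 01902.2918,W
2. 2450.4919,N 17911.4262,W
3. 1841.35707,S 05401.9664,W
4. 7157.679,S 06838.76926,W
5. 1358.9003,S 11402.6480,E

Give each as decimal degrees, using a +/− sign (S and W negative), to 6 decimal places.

Point 1:
  Latitude: split at 2 digits → 80° and 19.693′; 80 + 19.693/60 = 80.3282167
  S → negative
  λ: split at 3 digits → 019° and 2.2918′; 19 + 2.2918/60 = 19.0381967
  hemisphere W, so the sign is −
Point 2:
  Lat: degrees = first 2 digits = 24, minutes = 50.4919; 24 + 50.4919/60 = 24.8415317
  N ⇒ keep positive
  Lon: split at 3 digits → 179° and 11.4262′; 179 + 11.4262/60 = 179.1904367
  W ⇒ negate
Point 3:
  Lat: degrees = first 2 digits = 18, minutes = 41.35707; 18 + 41.35707/60 = 18.6892845
  S → negative
  Longitude: degrees = first 3 digits = 54, minutes = 1.9664; 54 + 1.9664/60 = 54.0327733
  W ⇒ negate
Point 4:
  φ: split at 2 digits → 71° and 57.679′; 71 + 57.679/60 = 71.9613167
  S ⇒ negate
  λ: split at 3 digits → 068° and 38.76926′; 68 + 38.76926/60 = 68.6461543
  W → negative
Point 5:
  φ: split at 2 digits → 13° and 58.9003′; 13 + 58.9003/60 = 13.9816717
  hemisphere S, so the sign is −
  Longitude: split at 3 digits → 114° and 2.648′; 114 + 2.648/60 = 114.0441333
  E ⇒ keep positive

1. -80.328217, -19.038197
2. 24.841532, -179.190437
3. -18.689285, -54.032773
4. -71.961317, -68.646154
5. -13.981672, 114.044133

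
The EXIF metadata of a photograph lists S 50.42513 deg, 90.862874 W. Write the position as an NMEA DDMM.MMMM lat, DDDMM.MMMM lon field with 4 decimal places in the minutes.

5025.5078,S / 09051.7724,W

Latitude: minutes = (50.425130 − 50) × 60 = 25.507800
λ: fractional part 0.862874 → 51.772440 minutes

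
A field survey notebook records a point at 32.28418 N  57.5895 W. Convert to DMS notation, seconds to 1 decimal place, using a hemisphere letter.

Lat: whole degrees 32; 17.05080′ → 17′ and 3.048″
Lon: whole degrees 57; 35.37000′ → 35′ and 22.200″

32°17′3.0″ N, 57°35′22.2″ W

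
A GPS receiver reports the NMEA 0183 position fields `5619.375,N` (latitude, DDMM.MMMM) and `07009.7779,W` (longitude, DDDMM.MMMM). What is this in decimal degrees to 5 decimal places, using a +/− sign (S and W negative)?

56.32292, -70.16297

Lat: degrees = first 2 digits = 56, minutes = 19.375; 56 + 19.375/60 = 56.322917
N → positive
λ: split at 3 digits → 070° and 9.7779′; 70 + 9.7779/60 = 70.162965
W ⇒ negate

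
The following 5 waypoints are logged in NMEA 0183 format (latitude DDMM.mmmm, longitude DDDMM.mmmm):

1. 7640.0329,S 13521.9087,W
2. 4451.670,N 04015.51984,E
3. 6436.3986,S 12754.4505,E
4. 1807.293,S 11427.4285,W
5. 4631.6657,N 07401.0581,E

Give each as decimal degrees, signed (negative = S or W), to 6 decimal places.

1. -76.667215, -135.365145
2. 44.861167, 40.258664
3. -64.606643, 127.907508
4. -18.121550, -114.457142
5. 46.527762, 74.017635

Point 1:
  Lat: split at 2 digits → 76° and 40.0329′; 76 + 40.0329/60 = 76.6672150
  hemisphere S, so the sign is −
  λ: split at 3 digits → 135° and 21.9087′; 135 + 21.9087/60 = 135.3651450
  W → negative
Point 2:
  Latitude: degrees = first 2 digits = 44, minutes = 51.67; 44 + 51.67/60 = 44.8611667
  N → positive
  λ: degrees = first 3 digits = 40, minutes = 15.51984; 40 + 15.51984/60 = 40.2586640
  E ⇒ keep positive
Point 3:
  Lat: split at 2 digits → 64° and 36.3986′; 64 + 36.3986/60 = 64.6066433
  S → negative
  λ: split at 3 digits → 127° and 54.4505′; 127 + 54.4505/60 = 127.9075083
  E → positive
Point 4:
  φ: split at 2 digits → 18° and 7.293′; 18 + 7.293/60 = 18.1215500
  S ⇒ negate
  λ: split at 3 digits → 114° and 27.4285′; 114 + 27.4285/60 = 114.4571417
  W → negative
Point 5:
  Lat: split at 2 digits → 46° and 31.6657′; 46 + 31.6657/60 = 46.5277617
  N → positive
  Lon: split at 3 digits → 074° and 1.0581′; 74 + 1.0581/60 = 74.0176350
  E ⇒ keep positive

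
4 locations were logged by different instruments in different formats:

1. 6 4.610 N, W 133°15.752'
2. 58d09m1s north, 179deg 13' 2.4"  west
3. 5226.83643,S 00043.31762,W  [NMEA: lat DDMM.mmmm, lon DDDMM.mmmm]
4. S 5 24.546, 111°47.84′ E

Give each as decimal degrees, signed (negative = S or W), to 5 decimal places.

1. 6.07683, -133.26253
2. 58.15028, -179.21733
3. -52.44727, -0.72196
4. -5.40910, 111.79733

Point 1:
  Latitude: 6 + 4.61/60 = 6.076833
  N ⇒ keep positive
  Longitude: 133 + 15.752/60 = 133.262533
  hemisphere W, so the sign is −
Point 2:
  Lat: 9′ + 1″ = 9.01667′; 58 + 9.01667/60 = 58.150278
  N ⇒ keep positive
  λ: 179° + 13/60 + 2.4/3600 = 179 + 0.216667 + 0.000667 = 179.217333
  hemisphere W, so the sign is −
Point 3:
  Latitude: split at 2 digits → 52° and 26.83643′; 52 + 26.83643/60 = 52.447274
  S ⇒ negate
  Lon: degrees = first 3 digits = 0, minutes = 43.31762; 0 + 43.31762/60 = 0.721960
  W → negative
Point 4:
  φ: 5 + 24.546/60 = 5.409100
  S → negative
  λ: 47.84′ = 0.797333°; total 111.797333
  E → positive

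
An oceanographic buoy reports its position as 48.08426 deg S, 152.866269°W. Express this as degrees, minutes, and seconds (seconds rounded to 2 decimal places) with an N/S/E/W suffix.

48°05′3.34″ S, 152°51′58.57″ W

Latitude: 0.084260° → 5.05560′; 0.05560 × 60 = 3.3360″
Lon: 0.866269 × 60 = 51.97614′ → 51′, remainder × 60 = 58.5684″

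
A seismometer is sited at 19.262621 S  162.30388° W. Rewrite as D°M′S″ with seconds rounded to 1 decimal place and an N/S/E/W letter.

φ: 0.262621° → 15.75726′; 0.75726 × 60 = 45.436″
Lon: 0.303880 × 60 = 18.23280′ → 18′, remainder × 60 = 13.968″

19°15′45.4″ S, 162°18′14.0″ W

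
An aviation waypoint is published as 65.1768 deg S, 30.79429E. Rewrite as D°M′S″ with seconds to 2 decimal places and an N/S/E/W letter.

φ: 0.176800 × 60 = 10.60800′ → 10′, remainder × 60 = 36.4800″
Longitude: whole degrees 30; 47.65740′ → 47′ and 39.4440″

65°10′36.48″ S, 30°47′39.44″ E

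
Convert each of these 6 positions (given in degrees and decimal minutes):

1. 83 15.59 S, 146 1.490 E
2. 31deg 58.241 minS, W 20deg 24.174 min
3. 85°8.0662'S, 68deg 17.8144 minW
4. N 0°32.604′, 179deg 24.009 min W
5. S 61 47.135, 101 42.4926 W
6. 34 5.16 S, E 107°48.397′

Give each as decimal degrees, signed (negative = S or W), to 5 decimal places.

1. -83.25983, 146.02483
2. -31.97068, -20.40290
3. -85.13444, -68.29691
4. 0.54340, -179.40015
5. -61.78558, -101.70821
6. -34.08600, 107.80662

Point 1:
  Latitude: 15.59′ = 0.259833°; total 83.259833
  S ⇒ negate
  Longitude: 146 + 1.49/60 = 146.024833
  E ⇒ keep positive
Point 2:
  Lat: 31 + 58.241/60 = 31.970683
  S → negative
  λ: 20 + 24.174/60 = 20.402900
  W ⇒ negate
Point 3:
  Latitude: 8.0662′ = 0.134437°; total 85.134437
  S ⇒ negate
  Lon: 17.8144′ = 0.296907°; total 68.296907
  W ⇒ negate
Point 4:
  Lat: 32.604′ = 0.543400°; total 0.543400
  N ⇒ keep positive
  Lon: 179 + 24.009/60 = 179.400150
  W → negative
Point 5:
  φ: 61 + 47.135/60 = 61.785583
  S ⇒ negate
  Lon: 101 + 42.4926/60 = 101.708210
  W ⇒ negate
Point 6:
  Latitude: 5.16′ = 0.086000°; total 34.086000
  hemisphere S, so the sign is −
  λ: 107 + 48.397/60 = 107.806617
  E → positive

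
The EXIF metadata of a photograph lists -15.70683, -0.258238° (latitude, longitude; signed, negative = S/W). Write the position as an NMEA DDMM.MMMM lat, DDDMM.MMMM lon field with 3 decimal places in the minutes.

1542.410,S / 00015.494,W

Latitude is negative → S; |value| = 15.706830
φ: minutes = (15.706830 − 15) × 60 = 42.40980
Longitude is negative → W; |value| = 0.258238
Longitude: minutes = (0.258238 − 0) × 60 = 15.49428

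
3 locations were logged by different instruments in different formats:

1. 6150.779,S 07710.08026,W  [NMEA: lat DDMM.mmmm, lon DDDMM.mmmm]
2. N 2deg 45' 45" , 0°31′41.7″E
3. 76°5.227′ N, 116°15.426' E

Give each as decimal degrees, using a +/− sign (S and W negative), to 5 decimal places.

Point 1:
  φ: split at 2 digits → 61° and 50.779′; 61 + 50.779/60 = 61.846317
  S → negative
  Lon: degrees = first 3 digits = 77, minutes = 10.08026; 77 + 10.08026/60 = 77.168004
  W ⇒ negate
Point 2:
  Lat: 45′ + 45″ = 45.75000′; 2 + 45.75000/60 = 2.762500
  N → positive
  Lon: 0° + 31/60 + 41.7/3600 = 0 + 0.516667 + 0.011583 = 0.528250
  E ⇒ keep positive
Point 3:
  Lat: 76 + 5.227/60 = 76.087117
  N → positive
  Longitude: 15.426′ = 0.257100°; total 116.257100
  E ⇒ keep positive

1. -61.84632, -77.16800
2. 2.76250, 0.52825
3. 76.08712, 116.25710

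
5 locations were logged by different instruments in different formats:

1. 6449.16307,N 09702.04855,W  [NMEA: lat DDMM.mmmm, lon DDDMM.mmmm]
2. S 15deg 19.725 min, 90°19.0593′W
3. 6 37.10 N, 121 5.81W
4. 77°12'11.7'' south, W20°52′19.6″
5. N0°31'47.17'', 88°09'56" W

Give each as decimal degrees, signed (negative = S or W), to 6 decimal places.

1. 64.819385, -97.034143
2. -15.328750, -90.317655
3. 6.618333, -121.096833
4. -77.203250, -20.872111
5. 0.529769, -88.165556

Point 1:
  Latitude: split at 2 digits → 64° and 49.16307′; 64 + 49.16307/60 = 64.8193845
  N ⇒ keep positive
  λ: degrees = first 3 digits = 97, minutes = 2.04855; 97 + 2.04855/60 = 97.0341425
  W ⇒ negate
Point 2:
  Lat: 15 + 19.725/60 = 15.3287500
  S ⇒ negate
  Lon: 90 + 19.0593/60 = 90.3176550
  W → negative
Point 3:
  Latitude: 37.1′ = 0.618333°; total 6.6183333
  N → positive
  Longitude: 121 + 5.81/60 = 121.0968333
  hemisphere W, so the sign is −
Point 4:
  φ: 77° + 12/60 + 11.7/3600 = 77 + 0.200000 + 0.003250 = 77.2032500
  S ⇒ negate
  Lon: 20 + 52/60 + 19.6/3600 = 20.8721111
  W → negative
Point 5:
  φ: 0° + 31/60 + 47.17/3600 = 0 + 0.516667 + 0.013103 = 0.5297694
  N → positive
  λ: 88° + 9/60 + 56/3600 = 88 + 0.150000 + 0.015556 = 88.1655556
  W → negative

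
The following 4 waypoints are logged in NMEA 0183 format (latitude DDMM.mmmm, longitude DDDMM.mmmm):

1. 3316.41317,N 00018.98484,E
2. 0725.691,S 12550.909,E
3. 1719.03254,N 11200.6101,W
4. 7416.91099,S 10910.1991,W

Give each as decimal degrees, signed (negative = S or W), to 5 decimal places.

Point 1:
  Lat: degrees = first 2 digits = 33, minutes = 16.41317; 33 + 16.41317/60 = 33.273553
  N → positive
  Lon: split at 3 digits → 000° and 18.98484′; 0 + 18.98484/60 = 0.316414
  E → positive
Point 2:
  φ: split at 2 digits → 07° and 25.691′; 7 + 25.691/60 = 7.428183
  hemisphere S, so the sign is −
  Lon: split at 3 digits → 125° and 50.909′; 125 + 50.909/60 = 125.848483
  E ⇒ keep positive
Point 3:
  Lat: degrees = first 2 digits = 17, minutes = 19.03254; 17 + 19.03254/60 = 17.317209
  N ⇒ keep positive
  Lon: degrees = first 3 digits = 112, minutes = 0.6101; 112 + 0.6101/60 = 112.010168
  W ⇒ negate
Point 4:
  Latitude: degrees = first 2 digits = 74, minutes = 16.91099; 74 + 16.91099/60 = 74.281850
  S ⇒ negate
  Longitude: split at 3 digits → 109° and 10.1991′; 109 + 10.1991/60 = 109.169985
  W → negative

1. 33.27355, 0.31641
2. -7.42818, 125.84848
3. 17.31721, -112.01017
4. -74.28185, -109.16999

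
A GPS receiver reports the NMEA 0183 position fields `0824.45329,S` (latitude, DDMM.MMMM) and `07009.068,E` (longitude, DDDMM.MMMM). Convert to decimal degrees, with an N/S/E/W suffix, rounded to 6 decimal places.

8.407555° S, 70.151133° E

Latitude: split at 2 digits → 08° and 24.45329′; 8 + 24.45329/60 = 8.4075548
Longitude: split at 3 digits → 070° and 9.068′; 70 + 9.068/60 = 70.1511333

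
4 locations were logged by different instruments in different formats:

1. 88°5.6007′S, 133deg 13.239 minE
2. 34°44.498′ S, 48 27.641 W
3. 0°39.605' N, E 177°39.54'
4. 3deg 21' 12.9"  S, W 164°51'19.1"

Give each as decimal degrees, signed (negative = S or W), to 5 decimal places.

1. -88.09335, 133.22065
2. -34.74163, -48.46068
3. 0.66008, 177.65900
4. -3.35358, -164.85531

Point 1:
  Lat: 88 + 5.6007/60 = 88.093345
  S → negative
  λ: 133 + 13.239/60 = 133.220650
  E → positive
Point 2:
  Lat: 44.498′ = 0.741633°; total 34.741633
  S → negative
  Lon: 27.641′ = 0.460683°; total 48.460683
  W ⇒ negate
Point 3:
  Latitude: 0 + 39.605/60 = 0.660083
  N → positive
  Longitude: 177 + 39.54/60 = 177.659000
  E → positive
Point 4:
  Lat: 21′ + 12.9″ = 21.21500′; 3 + 21.21500/60 = 3.353583
  hemisphere S, so the sign is −
  Lon: 164 + 51/60 + 19.1/3600 = 164.855306
  hemisphere W, so the sign is −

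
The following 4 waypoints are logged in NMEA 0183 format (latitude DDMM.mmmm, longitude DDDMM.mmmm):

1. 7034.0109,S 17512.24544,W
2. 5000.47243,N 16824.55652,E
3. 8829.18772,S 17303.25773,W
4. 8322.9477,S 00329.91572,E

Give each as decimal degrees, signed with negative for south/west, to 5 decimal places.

Point 1:
  φ: split at 2 digits → 70° and 34.0109′; 70 + 34.0109/60 = 70.566848
  hemisphere S, so the sign is −
  Longitude: split at 3 digits → 175° and 12.24544′; 175 + 12.24544/60 = 175.204091
  W → negative
Point 2:
  φ: degrees = first 2 digits = 50, minutes = 0.47243; 50 + 0.47243/60 = 50.007874
  N ⇒ keep positive
  λ: degrees = first 3 digits = 168, minutes = 24.55652; 168 + 24.55652/60 = 168.409275
  E ⇒ keep positive
Point 3:
  Lat: split at 2 digits → 88° and 29.18772′; 88 + 29.18772/60 = 88.486462
  S ⇒ negate
  Lon: degrees = first 3 digits = 173, minutes = 3.25773; 173 + 3.25773/60 = 173.054296
  W ⇒ negate
Point 4:
  Latitude: split at 2 digits → 83° and 22.9477′; 83 + 22.9477/60 = 83.382462
  S → negative
  Lon: degrees = first 3 digits = 3, minutes = 29.91572; 3 + 29.91572/60 = 3.498595
  E ⇒ keep positive

1. -70.56685, -175.20409
2. 50.00787, 168.40928
3. -88.48646, -173.05430
4. -83.38246, 3.49860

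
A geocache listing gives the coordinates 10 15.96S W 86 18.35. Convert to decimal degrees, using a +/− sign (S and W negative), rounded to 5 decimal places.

φ: 10 + 15.96/60 = 10.266000
S ⇒ negate
Lon: 18.35′ = 0.305833°; total 86.305833
hemisphere W, so the sign is −

-10.26600, -86.30583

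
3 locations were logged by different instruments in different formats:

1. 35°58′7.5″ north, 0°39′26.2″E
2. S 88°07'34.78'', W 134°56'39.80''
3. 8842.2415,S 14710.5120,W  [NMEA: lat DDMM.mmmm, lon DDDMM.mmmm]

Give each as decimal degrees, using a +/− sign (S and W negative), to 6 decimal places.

Point 1:
  φ: 58′ + 7.5″ = 58.12500′; 35 + 58.12500/60 = 35.9687500
  N → positive
  Longitude: 0 + 39/60 + 26.2/3600 = 0.6572778
  E ⇒ keep positive
Point 2:
  Latitude: 88° + 7/60 + 34.78/3600 = 88 + 0.116667 + 0.009661 = 88.1263278
  S → negative
  Longitude: 134 + 56/60 + 39.8/3600 = 134.9443889
  W → negative
Point 3:
  Lat: split at 2 digits → 88° and 42.2415′; 88 + 42.2415/60 = 88.7040250
  S ⇒ negate
  Lon: degrees = first 3 digits = 147, minutes = 10.512; 147 + 10.512/60 = 147.1752000
  W → negative

1. 35.968750, 0.657278
2. -88.126328, -134.944389
3. -88.704025, -147.175200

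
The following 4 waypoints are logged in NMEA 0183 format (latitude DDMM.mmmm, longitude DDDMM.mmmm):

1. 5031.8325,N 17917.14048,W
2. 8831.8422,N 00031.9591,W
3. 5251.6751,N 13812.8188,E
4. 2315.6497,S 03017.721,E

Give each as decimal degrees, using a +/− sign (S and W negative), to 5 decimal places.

Point 1:
  Latitude: degrees = first 2 digits = 50, minutes = 31.8325; 50 + 31.8325/60 = 50.530542
  N ⇒ keep positive
  Lon: split at 3 digits → 179° and 17.14048′; 179 + 17.14048/60 = 179.285675
  W → negative
Point 2:
  Latitude: degrees = first 2 digits = 88, minutes = 31.8422; 88 + 31.8422/60 = 88.530703
  N ⇒ keep positive
  Longitude: split at 3 digits → 000° and 31.9591′; 0 + 31.9591/60 = 0.532652
  W → negative
Point 3:
  φ: split at 2 digits → 52° and 51.6751′; 52 + 51.6751/60 = 52.861252
  N ⇒ keep positive
  Longitude: degrees = first 3 digits = 138, minutes = 12.8188; 138 + 12.8188/60 = 138.213647
  E → positive
Point 4:
  φ: split at 2 digits → 23° and 15.6497′; 23 + 15.6497/60 = 23.260828
  S → negative
  Longitude: degrees = first 3 digits = 30, minutes = 17.721; 30 + 17.721/60 = 30.295350
  E ⇒ keep positive

1. 50.53054, -179.28567
2. 88.53070, -0.53265
3. 52.86125, 138.21365
4. -23.26083, 30.29535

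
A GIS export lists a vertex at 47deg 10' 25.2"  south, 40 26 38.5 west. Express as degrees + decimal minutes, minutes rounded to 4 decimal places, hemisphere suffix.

47° 10.4200′ S, 40° 26.6417′ W

Latitude: 10 + 25.2/60 = 10.420000′
λ: 26 + 38.5/60 = 26.641667′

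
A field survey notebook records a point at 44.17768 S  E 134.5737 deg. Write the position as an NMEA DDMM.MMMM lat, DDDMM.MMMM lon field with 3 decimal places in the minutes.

φ: minutes = (44.177680 − 44) × 60 = 10.66080
Longitude: fractional part 0.573700 → 34.42200 minutes

4410.661,S / 13434.422,E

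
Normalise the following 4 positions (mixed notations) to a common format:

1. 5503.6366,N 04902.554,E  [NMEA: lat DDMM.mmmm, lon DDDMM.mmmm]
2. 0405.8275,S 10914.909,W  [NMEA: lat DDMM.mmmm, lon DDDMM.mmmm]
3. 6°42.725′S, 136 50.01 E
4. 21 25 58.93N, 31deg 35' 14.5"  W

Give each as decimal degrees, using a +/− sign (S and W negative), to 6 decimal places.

1. 55.060610, 49.042567
2. -4.097125, -109.248483
3. -6.712083, 136.833500
4. 21.433036, -31.587361

Point 1:
  Lat: degrees = first 2 digits = 55, minutes = 3.6366; 55 + 3.6366/60 = 55.0606100
  N → positive
  λ: degrees = first 3 digits = 49, minutes = 2.554; 49 + 2.554/60 = 49.0425667
  E → positive
Point 2:
  Lat: split at 2 digits → 04° and 5.8275′; 4 + 5.8275/60 = 4.0971250
  hemisphere S, so the sign is −
  Longitude: degrees = first 3 digits = 109, minutes = 14.909; 109 + 14.909/60 = 109.2484833
  W ⇒ negate
Point 3:
  φ: 42.725′ = 0.712083°; total 6.7120833
  S ⇒ negate
  λ: 136 + 50.01/60 = 136.8335000
  E ⇒ keep positive
Point 4:
  φ: 21° + 25/60 + 58.93/3600 = 21 + 0.416667 + 0.016369 = 21.4330361
  N → positive
  Longitude: 31 + 35/60 + 14.5/3600 = 31.5873611
  W → negative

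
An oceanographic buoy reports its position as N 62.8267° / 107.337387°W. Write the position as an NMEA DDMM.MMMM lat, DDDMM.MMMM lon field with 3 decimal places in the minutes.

6249.602,N / 10720.243,W

Lat: fractional part 0.826700 → 49.60200 minutes
Longitude: 107° + 0.337387 × 60 = 107° 20.24322′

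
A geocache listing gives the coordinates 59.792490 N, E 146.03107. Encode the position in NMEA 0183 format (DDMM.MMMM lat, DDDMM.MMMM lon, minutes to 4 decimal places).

5947.5494,N / 14601.8642,E

Lat: fractional part 0.792490 → 47.549400 minutes
Longitude: fractional part 0.031070 → 1.864200 minutes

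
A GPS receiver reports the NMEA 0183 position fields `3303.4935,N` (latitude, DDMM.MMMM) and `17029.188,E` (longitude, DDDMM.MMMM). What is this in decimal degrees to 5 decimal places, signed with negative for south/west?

33.05823, 170.48647

Lat: split at 2 digits → 33° and 3.4935′; 33 + 3.4935/60 = 33.058225
N → positive
λ: split at 3 digits → 170° and 29.188′; 170 + 29.188/60 = 170.486467
E → positive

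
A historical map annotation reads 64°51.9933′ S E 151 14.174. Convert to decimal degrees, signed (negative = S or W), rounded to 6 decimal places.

-64.866555, 151.236233

Lat: 64 + 51.9933/60 = 64.8665550
hemisphere S, so the sign is −
Longitude: 14.174′ = 0.236233°; total 151.2362333
E ⇒ keep positive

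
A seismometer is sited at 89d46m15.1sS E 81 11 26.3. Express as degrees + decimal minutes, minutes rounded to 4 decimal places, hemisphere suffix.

φ: 46 + 15.1/60 = 46.251667′
Lon: 11 + 26.3/60 = 11.438333′

89° 46.2517′ S, 81° 11.4383′ E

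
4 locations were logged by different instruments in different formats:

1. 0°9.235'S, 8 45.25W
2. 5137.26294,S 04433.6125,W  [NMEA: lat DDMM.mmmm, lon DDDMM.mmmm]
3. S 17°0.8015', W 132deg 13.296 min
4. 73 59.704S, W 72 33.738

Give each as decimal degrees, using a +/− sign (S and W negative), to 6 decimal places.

Point 1:
  φ: 9.235′ = 0.153917°; total 0.1539167
  hemisphere S, so the sign is −
  Lon: 45.25′ = 0.754167°; total 8.7541667
  hemisphere W, so the sign is −
Point 2:
  Latitude: split at 2 digits → 51° and 37.26294′; 51 + 37.26294/60 = 51.6210490
  S → negative
  Longitude: degrees = first 3 digits = 44, minutes = 33.6125; 44 + 33.6125/60 = 44.5602083
  W → negative
Point 3:
  Latitude: 0.8015′ = 0.013358°; total 17.0133583
  S ⇒ negate
  Longitude: 13.296′ = 0.221600°; total 132.2216000
  W ⇒ negate
Point 4:
  Latitude: 59.704′ = 0.995067°; total 73.9950667
  S → negative
  Lon: 33.738′ = 0.562300°; total 72.5623000
  hemisphere W, so the sign is −

1. -0.153917, -8.754167
2. -51.621049, -44.560208
3. -17.013358, -132.221600
4. -73.995067, -72.562300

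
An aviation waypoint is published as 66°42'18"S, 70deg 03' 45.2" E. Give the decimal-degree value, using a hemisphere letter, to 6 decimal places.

φ: 42′ + 18″ = 42.30000′; 66 + 42.30000/60 = 66.7050000
Longitude: 3′ + 45.2″ = 3.75333′; 70 + 3.75333/60 = 70.0625556

66.705000° S, 70.062556° E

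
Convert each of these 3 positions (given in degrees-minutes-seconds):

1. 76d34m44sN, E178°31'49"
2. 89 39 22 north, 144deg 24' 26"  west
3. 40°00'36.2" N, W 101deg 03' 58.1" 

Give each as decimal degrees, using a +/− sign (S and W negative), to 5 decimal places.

1. 76.57889, 178.53028
2. 89.65611, -144.40722
3. 40.01006, -101.06614

Point 1:
  Lat: 34′ + 44″ = 34.73333′; 76 + 34.73333/60 = 76.578889
  N → positive
  Lon: 178 + 31/60 + 49/3600 = 178.530278
  E ⇒ keep positive
Point 2:
  Lat: 89° + 39/60 + 22/3600 = 89 + 0.650000 + 0.006111 = 89.656111
  N ⇒ keep positive
  Lon: 24′ + 26″ = 24.43333′; 144 + 24.43333/60 = 144.407222
  W ⇒ negate
Point 3:
  Latitude: 0′ + 36.2″ = 0.60333′; 40 + 0.60333/60 = 40.010056
  N → positive
  Lon: 3′ + 58.1″ = 3.96833′; 101 + 3.96833/60 = 101.066139
  W ⇒ negate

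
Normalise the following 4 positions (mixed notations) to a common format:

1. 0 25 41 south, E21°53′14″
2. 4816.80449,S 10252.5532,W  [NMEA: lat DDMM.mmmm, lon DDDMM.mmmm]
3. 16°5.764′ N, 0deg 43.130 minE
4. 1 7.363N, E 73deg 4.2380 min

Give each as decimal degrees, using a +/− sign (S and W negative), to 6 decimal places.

Point 1:
  φ: 0° + 25/60 + 41/3600 = 0 + 0.416667 + 0.011389 = 0.4280556
  S → negative
  Lon: 21 + 53/60 + 14/3600 = 21.8872222
  E ⇒ keep positive
Point 2:
  Latitude: degrees = first 2 digits = 48, minutes = 16.80449; 48 + 16.80449/60 = 48.2800748
  S ⇒ negate
  Lon: degrees = first 3 digits = 102, minutes = 52.5532; 102 + 52.5532/60 = 102.8758867
  W → negative
Point 3:
  φ: 5.764′ = 0.096067°; total 16.0960667
  N → positive
  Lon: 0 + 43.13/60 = 0.7188333
  E → positive
Point 4:
  Latitude: 1 + 7.363/60 = 1.1227167
  N → positive
  Longitude: 73 + 4.238/60 = 73.0706333
  E → positive

1. -0.428056, 21.887222
2. -48.280075, -102.875887
3. 16.096067, 0.718833
4. 1.122717, 73.070633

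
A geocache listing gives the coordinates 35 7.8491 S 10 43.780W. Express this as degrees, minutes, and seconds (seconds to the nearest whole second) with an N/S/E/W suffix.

Lat: 7.84910′ → 7′ and 0.84910 × 60 = 50.95″
Lon: 43.78000′ → 43′ and 0.78000 × 60 = 46.80″

35°07′51″ S, 10°43′47″ W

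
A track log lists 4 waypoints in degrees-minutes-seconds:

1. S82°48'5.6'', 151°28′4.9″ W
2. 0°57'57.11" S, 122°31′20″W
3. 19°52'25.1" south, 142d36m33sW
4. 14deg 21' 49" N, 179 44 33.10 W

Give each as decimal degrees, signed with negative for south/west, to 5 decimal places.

1. -82.80156, -151.46803
2. -0.96586, -122.52222
3. -19.87364, -142.60917
4. 14.36361, -179.74253

Point 1:
  Latitude: 82 + 48/60 + 5.6/3600 = 82.801556
  S → negative
  λ: 28′ + 4.9″ = 28.08167′; 151 + 28.08167/60 = 151.468028
  hemisphere W, so the sign is −
Point 2:
  Latitude: 0 + 57/60 + 57.11/3600 = 0.965864
  S ⇒ negate
  λ: 122 + 31/60 + 20/3600 = 122.522222
  W ⇒ negate
Point 3:
  Latitude: 52′ + 25.1″ = 52.41833′; 19 + 52.41833/60 = 19.873639
  S ⇒ negate
  Lon: 142 + 36/60 + 33/3600 = 142.609167
  W ⇒ negate
Point 4:
  Latitude: 21′ + 49″ = 21.81667′; 14 + 21.81667/60 = 14.363611
  N ⇒ keep positive
  Lon: 179° + 44/60 + 33.1/3600 = 179 + 0.733333 + 0.009194 = 179.742528
  W ⇒ negate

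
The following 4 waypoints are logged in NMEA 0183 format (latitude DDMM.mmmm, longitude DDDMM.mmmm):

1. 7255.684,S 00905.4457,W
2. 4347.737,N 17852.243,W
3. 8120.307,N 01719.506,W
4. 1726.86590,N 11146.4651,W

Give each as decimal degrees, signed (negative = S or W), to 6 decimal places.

Point 1:
  Latitude: split at 2 digits → 72° and 55.684′; 72 + 55.684/60 = 72.9280667
  S ⇒ negate
  Longitude: split at 3 digits → 009° and 5.4457′; 9 + 5.4457/60 = 9.0907617
  W ⇒ negate
Point 2:
  φ: degrees = first 2 digits = 43, minutes = 47.737; 43 + 47.737/60 = 43.7956167
  N → positive
  Lon: split at 3 digits → 178° and 52.243′; 178 + 52.243/60 = 178.8707167
  W ⇒ negate
Point 3:
  Latitude: split at 2 digits → 81° and 20.307′; 81 + 20.307/60 = 81.3384500
  N ⇒ keep positive
  λ: split at 3 digits → 017° and 19.506′; 17 + 19.506/60 = 17.3251000
  W ⇒ negate
Point 4:
  φ: split at 2 digits → 17° and 26.8659′; 17 + 26.8659/60 = 17.4477650
  N ⇒ keep positive
  Lon: split at 3 digits → 111° and 46.4651′; 111 + 46.4651/60 = 111.7744183
  W → negative

1. -72.928067, -9.090762
2. 43.795617, -178.870717
3. 81.338450, -17.325100
4. 17.447765, -111.774418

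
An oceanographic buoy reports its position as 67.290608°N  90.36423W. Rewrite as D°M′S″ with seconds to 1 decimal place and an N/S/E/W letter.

67°17′26.2″ N, 90°21′51.2″ W

Lat: 0.290608 × 60 = 17.43648′ → 17′, remainder × 60 = 26.189″
Longitude: 0.364230° → 21.85380′; 0.85380 × 60 = 51.228″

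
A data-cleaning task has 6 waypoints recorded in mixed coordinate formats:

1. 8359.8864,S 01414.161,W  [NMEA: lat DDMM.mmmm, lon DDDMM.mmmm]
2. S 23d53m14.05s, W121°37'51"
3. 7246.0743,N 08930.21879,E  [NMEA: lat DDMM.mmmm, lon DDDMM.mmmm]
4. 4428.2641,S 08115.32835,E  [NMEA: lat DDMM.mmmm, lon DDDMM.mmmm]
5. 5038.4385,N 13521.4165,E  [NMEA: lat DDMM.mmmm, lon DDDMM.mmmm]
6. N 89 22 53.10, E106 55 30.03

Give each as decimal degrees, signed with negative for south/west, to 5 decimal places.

1. -83.99811, -14.23602
2. -23.88724, -121.63083
3. 72.76791, 89.50365
4. -44.47107, 81.25547
5. 50.64064, 135.35694
6. 89.38142, 106.92501

Point 1:
  Lat: split at 2 digits → 83° and 59.8864′; 83 + 59.8864/60 = 83.998107
  hemisphere S, so the sign is −
  Lon: degrees = first 3 digits = 14, minutes = 14.161; 14 + 14.161/60 = 14.236017
  W → negative
Point 2:
  Lat: 53′ + 14.05″ = 53.23417′; 23 + 53.23417/60 = 23.887236
  S → negative
  Lon: 121 + 37/60 + 51/3600 = 121.630833
  hemisphere W, so the sign is −
Point 3:
  Latitude: degrees = first 2 digits = 72, minutes = 46.0743; 72 + 46.0743/60 = 72.767905
  N ⇒ keep positive
  Longitude: split at 3 digits → 089° and 30.21879′; 89 + 30.21879/60 = 89.503647
  E → positive
Point 4:
  Lat: degrees = first 2 digits = 44, minutes = 28.2641; 44 + 28.2641/60 = 44.471068
  S → negative
  Longitude: degrees = first 3 digits = 81, minutes = 15.32835; 81 + 15.32835/60 = 81.255473
  E ⇒ keep positive
Point 5:
  Latitude: degrees = first 2 digits = 50, minutes = 38.4385; 50 + 38.4385/60 = 50.640642
  N → positive
  Longitude: split at 3 digits → 135° and 21.4165′; 135 + 21.4165/60 = 135.356942
  E ⇒ keep positive
Point 6:
  φ: 89° + 22/60 + 53.1/3600 = 89 + 0.366667 + 0.014750 = 89.381417
  N → positive
  Longitude: 106° + 55/60 + 30.03/3600 = 106 + 0.916667 + 0.008342 = 106.925008
  E → positive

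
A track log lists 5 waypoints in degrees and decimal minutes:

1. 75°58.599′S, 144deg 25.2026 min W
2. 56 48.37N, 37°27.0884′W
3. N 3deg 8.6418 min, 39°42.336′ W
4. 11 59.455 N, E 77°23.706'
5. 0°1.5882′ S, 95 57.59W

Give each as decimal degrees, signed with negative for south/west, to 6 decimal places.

1. -75.976650, -144.420043
2. 56.806167, -37.451473
3. 3.144030, -39.705600
4. 11.990917, 77.395100
5. -0.026470, -95.959833

Point 1:
  φ: 75 + 58.599/60 = 75.9766500
  S ⇒ negate
  λ: 25.2026′ = 0.420043°; total 144.4200433
  W ⇒ negate
Point 2:
  Latitude: 48.37′ = 0.806167°; total 56.8061667
  N ⇒ keep positive
  λ: 37 + 27.0884/60 = 37.4514733
  W → negative
Point 3:
  Lat: 3 + 8.6418/60 = 3.1440300
  N ⇒ keep positive
  λ: 39 + 42.336/60 = 39.7056000
  hemisphere W, so the sign is −
Point 4:
  Latitude: 59.455′ = 0.990917°; total 11.9909167
  N → positive
  λ: 23.706′ = 0.395100°; total 77.3951000
  E ⇒ keep positive
Point 5:
  Lat: 1.5882′ = 0.026470°; total 0.0264700
  S → negative
  λ: 95 + 57.59/60 = 95.9598333
  W → negative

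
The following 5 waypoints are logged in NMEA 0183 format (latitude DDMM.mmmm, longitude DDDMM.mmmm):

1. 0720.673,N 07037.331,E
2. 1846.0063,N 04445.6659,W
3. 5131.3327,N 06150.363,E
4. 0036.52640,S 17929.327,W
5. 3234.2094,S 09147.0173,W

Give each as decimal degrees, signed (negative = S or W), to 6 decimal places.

Point 1:
  Lat: split at 2 digits → 07° and 20.673′; 7 + 20.673/60 = 7.3445500
  N ⇒ keep positive
  λ: split at 3 digits → 070° and 37.331′; 70 + 37.331/60 = 70.6221833
  E → positive
Point 2:
  φ: degrees = first 2 digits = 18, minutes = 46.0063; 18 + 46.0063/60 = 18.7667717
  N → positive
  Lon: degrees = first 3 digits = 44, minutes = 45.6659; 44 + 45.6659/60 = 44.7610983
  W ⇒ negate
Point 3:
  Latitude: degrees = first 2 digits = 51, minutes = 31.3327; 51 + 31.3327/60 = 51.5222117
  N ⇒ keep positive
  λ: degrees = first 3 digits = 61, minutes = 50.363; 61 + 50.363/60 = 61.8393833
  E → positive
Point 4:
  Latitude: split at 2 digits → 00° and 36.5264′; 0 + 36.5264/60 = 0.6087733
  hemisphere S, so the sign is −
  Longitude: split at 3 digits → 179° and 29.327′; 179 + 29.327/60 = 179.4887833
  W ⇒ negate
Point 5:
  Lat: split at 2 digits → 32° and 34.2094′; 32 + 34.2094/60 = 32.5701567
  S → negative
  Longitude: split at 3 digits → 091° and 47.0173′; 91 + 47.0173/60 = 91.7836217
  hemisphere W, so the sign is −

1. 7.344550, 70.622183
2. 18.766772, -44.761098
3. 51.522212, 61.839383
4. -0.608773, -179.488783
5. -32.570157, -91.783622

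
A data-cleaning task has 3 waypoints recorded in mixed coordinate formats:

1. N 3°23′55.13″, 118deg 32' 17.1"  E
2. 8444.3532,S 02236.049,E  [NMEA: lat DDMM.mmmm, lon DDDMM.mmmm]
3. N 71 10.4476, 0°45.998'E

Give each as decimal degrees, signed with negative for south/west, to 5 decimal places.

1. 3.39865, 118.53808
2. -84.73922, 22.60082
3. 71.17413, 0.76663

Point 1:
  Latitude: 3 + 23/60 + 55.13/3600 = 3.398647
  N → positive
  λ: 32′ + 17.1″ = 32.28500′; 118 + 32.28500/60 = 118.538083
  E → positive
Point 2:
  φ: degrees = first 2 digits = 84, minutes = 44.3532; 84 + 44.3532/60 = 84.739220
  hemisphere S, so the sign is −
  Longitude: degrees = first 3 digits = 22, minutes = 36.049; 22 + 36.049/60 = 22.600817
  E ⇒ keep positive
Point 3:
  φ: 71 + 10.4476/60 = 71.174127
  N → positive
  λ: 45.998′ = 0.766633°; total 0.766633
  E ⇒ keep positive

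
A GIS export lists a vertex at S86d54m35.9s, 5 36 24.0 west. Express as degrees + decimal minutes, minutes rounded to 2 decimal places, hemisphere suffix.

86° 54.60′ S, 5° 36.40′ W

Lat: seconds/60 = 0.59833; minutes = 54 + 0.59833 = 54.5983
λ: 36 + 24/60 = 36.4000′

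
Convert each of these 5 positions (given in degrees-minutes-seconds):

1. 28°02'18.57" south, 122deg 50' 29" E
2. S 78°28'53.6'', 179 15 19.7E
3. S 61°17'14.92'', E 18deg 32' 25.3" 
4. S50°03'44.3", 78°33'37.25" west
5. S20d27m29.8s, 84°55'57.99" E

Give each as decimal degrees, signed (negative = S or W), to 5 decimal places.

Point 1:
  φ: 28° + 2/60 + 18.57/3600 = 28 + 0.033333 + 0.005158 = 28.038492
  S ⇒ negate
  λ: 122° + 50/60 + 29/3600 = 122 + 0.833333 + 0.008056 = 122.841389
  E → positive
Point 2:
  Latitude: 78° + 28/60 + 53.6/3600 = 78 + 0.466667 + 0.014889 = 78.481556
  S ⇒ negate
  Longitude: 179° + 15/60 + 19.7/3600 = 179 + 0.250000 + 0.005472 = 179.255472
  E ⇒ keep positive
Point 3:
  Lat: 17′ + 14.92″ = 17.24867′; 61 + 17.24867/60 = 61.287478
  S → negative
  Lon: 18 + 32/60 + 25.3/3600 = 18.540361
  E → positive
Point 4:
  φ: 50° + 3/60 + 44.3/3600 = 50 + 0.050000 + 0.012306 = 50.062306
  S ⇒ negate
  λ: 33′ + 37.25″ = 33.62083′; 78 + 33.62083/60 = 78.560347
  W ⇒ negate
Point 5:
  φ: 27′ + 29.8″ = 27.49667′; 20 + 27.49667/60 = 20.458278
  S → negative
  Longitude: 55′ + 57.99″ = 55.96650′; 84 + 55.96650/60 = 84.932775
  E ⇒ keep positive

1. -28.03849, 122.84139
2. -78.48156, 179.25547
3. -61.28748, 18.54036
4. -50.06231, -78.56035
5. -20.45828, 84.93278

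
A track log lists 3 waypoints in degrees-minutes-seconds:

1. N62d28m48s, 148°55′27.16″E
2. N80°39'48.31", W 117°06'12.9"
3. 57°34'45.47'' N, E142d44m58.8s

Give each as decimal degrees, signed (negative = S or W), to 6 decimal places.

1. 62.480000, 148.924211
2. 80.663419, -117.103583
3. 57.579297, 142.749667

Point 1:
  φ: 62° + 28/60 + 48/3600 = 62 + 0.466667 + 0.013333 = 62.4800000
  N → positive
  Lon: 55′ + 27.16″ = 55.45267′; 148 + 55.45267/60 = 148.9242111
  E → positive
Point 2:
  φ: 39′ + 48.31″ = 39.80517′; 80 + 39.80517/60 = 80.6634194
  N → positive
  Longitude: 117° + 6/60 + 12.9/3600 = 117 + 0.100000 + 0.003583 = 117.1035833
  W ⇒ negate
Point 3:
  Latitude: 57° + 34/60 + 45.47/3600 = 57 + 0.566667 + 0.012631 = 57.5792972
  N ⇒ keep positive
  λ: 142° + 44/60 + 58.8/3600 = 142 + 0.733333 + 0.016333 = 142.7496667
  E ⇒ keep positive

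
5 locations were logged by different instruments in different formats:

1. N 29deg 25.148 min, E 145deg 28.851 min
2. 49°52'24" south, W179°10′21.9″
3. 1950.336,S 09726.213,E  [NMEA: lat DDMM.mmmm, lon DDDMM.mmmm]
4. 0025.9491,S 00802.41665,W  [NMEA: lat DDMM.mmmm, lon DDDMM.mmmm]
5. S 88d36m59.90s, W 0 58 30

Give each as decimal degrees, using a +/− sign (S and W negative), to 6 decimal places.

1. 29.419133, 145.480850
2. -49.873333, -179.172750
3. -19.838933, 97.436883
4. -0.432485, -8.040278
5. -88.616639, -0.975000

Point 1:
  Latitude: 25.148′ = 0.419133°; total 29.4191333
  N → positive
  Lon: 28.851′ = 0.480850°; total 145.4808500
  E ⇒ keep positive
Point 2:
  φ: 49 + 52/60 + 24/3600 = 49.8733333
  hemisphere S, so the sign is −
  Lon: 179 + 10/60 + 21.9/3600 = 179.1727500
  hemisphere W, so the sign is −
Point 3:
  Lat: degrees = first 2 digits = 19, minutes = 50.336; 19 + 50.336/60 = 19.8389333
  S ⇒ negate
  Longitude: degrees = first 3 digits = 97, minutes = 26.213; 97 + 26.213/60 = 97.4368833
  E ⇒ keep positive
Point 4:
  Latitude: degrees = first 2 digits = 0, minutes = 25.9491; 0 + 25.9491/60 = 0.4324850
  S ⇒ negate
  Lon: split at 3 digits → 008° and 2.41665′; 8 + 2.41665/60 = 8.0402775
  W ⇒ negate
Point 5:
  Lat: 88 + 36/60 + 59.9/3600 = 88.6166389
  S → negative
  Lon: 0° + 58/60 + 30/3600 = 0 + 0.966667 + 0.008333 = 0.9750000
  W ⇒ negate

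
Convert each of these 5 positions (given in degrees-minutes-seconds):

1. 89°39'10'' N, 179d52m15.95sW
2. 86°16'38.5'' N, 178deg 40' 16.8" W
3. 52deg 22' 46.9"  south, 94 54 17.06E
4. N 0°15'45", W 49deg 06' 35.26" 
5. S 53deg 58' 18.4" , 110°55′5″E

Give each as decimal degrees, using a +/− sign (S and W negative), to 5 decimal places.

Point 1:
  Latitude: 89 + 39/60 + 10/3600 = 89.652778
  N → positive
  Longitude: 52′ + 15.95″ = 52.26583′; 179 + 52.26583/60 = 179.871097
  W → negative
Point 2:
  Latitude: 16′ + 38.5″ = 16.64167′; 86 + 16.64167/60 = 86.277361
  N ⇒ keep positive
  λ: 40′ + 16.8″ = 40.28000′; 178 + 40.28000/60 = 178.671333
  W ⇒ negate
Point 3:
  φ: 22′ + 46.9″ = 22.78167′; 52 + 22.78167/60 = 52.379694
  hemisphere S, so the sign is −
  λ: 94° + 54/60 + 17.06/3600 = 94 + 0.900000 + 0.004739 = 94.904739
  E ⇒ keep positive
Point 4:
  φ: 15′ + 45″ = 15.75000′; 0 + 15.75000/60 = 0.262500
  N ⇒ keep positive
  Lon: 49° + 6/60 + 35.26/3600 = 49 + 0.100000 + 0.009794 = 49.109794
  hemisphere W, so the sign is −
Point 5:
  Lat: 53° + 58/60 + 18.4/3600 = 53 + 0.966667 + 0.005111 = 53.971778
  S ⇒ negate
  λ: 110° + 55/60 + 5/3600 = 110 + 0.916667 + 0.001389 = 110.918056
  E → positive

1. 89.65278, -179.87110
2. 86.27736, -178.67133
3. -52.37969, 94.90474
4. 0.26250, -49.10979
5. -53.97178, 110.91806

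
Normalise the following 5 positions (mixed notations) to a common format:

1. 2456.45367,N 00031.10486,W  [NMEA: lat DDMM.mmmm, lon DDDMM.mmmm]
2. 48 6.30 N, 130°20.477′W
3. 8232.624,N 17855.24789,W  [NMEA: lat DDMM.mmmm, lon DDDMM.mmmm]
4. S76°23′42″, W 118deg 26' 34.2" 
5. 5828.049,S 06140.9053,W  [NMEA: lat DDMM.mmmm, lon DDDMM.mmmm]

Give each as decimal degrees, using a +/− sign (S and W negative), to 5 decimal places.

1. 24.94089, -0.51841
2. 48.10500, -130.34128
3. 82.54373, -178.92080
4. -76.39500, -118.44283
5. -58.46748, -61.68176

Point 1:
  φ: split at 2 digits → 24° and 56.45367′; 24 + 56.45367/60 = 24.940895
  N ⇒ keep positive
  Longitude: degrees = first 3 digits = 0, minutes = 31.10486; 0 + 31.10486/60 = 0.518414
  W ⇒ negate
Point 2:
  φ: 48 + 6.3/60 = 48.105000
  N ⇒ keep positive
  Lon: 20.477′ = 0.341283°; total 130.341283
  W ⇒ negate
Point 3:
  Latitude: degrees = first 2 digits = 82, minutes = 32.624; 82 + 32.624/60 = 82.543733
  N → positive
  Lon: split at 3 digits → 178° and 55.24789′; 178 + 55.24789/60 = 178.920798
  hemisphere W, so the sign is −
Point 4:
  Lat: 23′ + 42″ = 23.70000′; 76 + 23.70000/60 = 76.395000
  S ⇒ negate
  Lon: 118 + 26/60 + 34.2/3600 = 118.442833
  W ⇒ negate
Point 5:
  Lat: split at 2 digits → 58° and 28.049′; 58 + 28.049/60 = 58.467483
  hemisphere S, so the sign is −
  Lon: degrees = first 3 digits = 61, minutes = 40.9053; 61 + 40.9053/60 = 61.681755
  W ⇒ negate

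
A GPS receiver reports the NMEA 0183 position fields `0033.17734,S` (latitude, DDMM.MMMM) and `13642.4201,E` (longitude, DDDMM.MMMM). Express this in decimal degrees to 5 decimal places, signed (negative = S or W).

-0.55296, 136.70700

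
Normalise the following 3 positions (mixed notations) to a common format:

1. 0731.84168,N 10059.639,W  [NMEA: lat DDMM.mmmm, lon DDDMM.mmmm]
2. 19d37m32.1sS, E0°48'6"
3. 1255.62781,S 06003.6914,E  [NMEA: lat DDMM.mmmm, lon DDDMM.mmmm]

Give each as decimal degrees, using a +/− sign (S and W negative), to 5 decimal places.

1. 7.53069, -100.99398
2. -19.62558, 0.80167
3. -12.92713, 60.06152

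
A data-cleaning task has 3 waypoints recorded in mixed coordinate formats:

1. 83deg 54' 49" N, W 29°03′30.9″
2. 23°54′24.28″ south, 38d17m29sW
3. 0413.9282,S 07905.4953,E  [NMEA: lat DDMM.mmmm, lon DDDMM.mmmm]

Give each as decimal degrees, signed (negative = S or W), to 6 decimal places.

1. 83.913611, -29.058583
2. -23.906744, -38.291389
3. -4.232137, 79.091588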